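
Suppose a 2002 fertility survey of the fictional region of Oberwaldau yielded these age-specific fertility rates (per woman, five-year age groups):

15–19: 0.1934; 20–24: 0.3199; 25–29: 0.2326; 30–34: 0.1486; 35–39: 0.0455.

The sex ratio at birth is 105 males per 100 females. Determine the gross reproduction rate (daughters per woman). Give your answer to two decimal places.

Proportion female at birth = 100 / (100 + 105) = 0.48780.
Sum of ASFRs = 0.1934 + 0.3199 + 0.2326 + 0.1486 + 0.0455 = 0.9400
TFR = 5 × 0.9400 = 4.7
GRR = 0.48780 × 4.7 = 2.29266

2.29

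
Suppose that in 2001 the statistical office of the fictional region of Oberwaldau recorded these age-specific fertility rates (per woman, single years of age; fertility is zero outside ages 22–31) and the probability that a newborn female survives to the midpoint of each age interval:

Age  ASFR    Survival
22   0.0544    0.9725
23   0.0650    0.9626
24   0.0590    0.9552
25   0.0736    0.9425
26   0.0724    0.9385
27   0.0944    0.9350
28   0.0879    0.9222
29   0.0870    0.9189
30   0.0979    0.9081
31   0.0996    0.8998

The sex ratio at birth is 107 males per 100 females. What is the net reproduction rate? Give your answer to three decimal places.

Proportion female at birth = 100 / (100 + 107) = 0.48309.
Each age group contributes 1 × ASFR × survival:
  22: 1 × 0.0544 × 0.9725 = 0.05290
  23: 1 × 0.0650 × 0.9626 = 0.06257
  24: 1 × 0.0590 × 0.9552 = 0.05636
  25: 1 × 0.0736 × 0.9425 = 0.06937
  26: 1 × 0.0724 × 0.9385 = 0.06795
  27: 1 × 0.0944 × 0.9350 = 0.08826
  28: 1 × 0.0879 × 0.9222 = 0.08106
  29: 1 × 0.0870 × 0.9189 = 0.07994
  30: 1 × 0.0979 × 0.9081 = 0.08890
  31: 1 × 0.0996 × 0.8998 = 0.08962
Sum = 0.73693
NRR = 0.48309 × 0.73693 = 0.35600
NRR < 1, so the cohort does not fully replace itself.

0.356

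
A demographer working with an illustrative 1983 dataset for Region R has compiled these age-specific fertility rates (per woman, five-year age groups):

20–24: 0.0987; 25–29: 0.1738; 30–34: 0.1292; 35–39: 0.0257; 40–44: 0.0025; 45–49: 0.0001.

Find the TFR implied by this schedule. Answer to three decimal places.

2.150

Sum of ASFRs = 0.0987 + 0.1738 + 0.1292 + 0.0257 + 0.0025 + 0.0001 = 0.4300
TFR = 5 × 0.4300 = 2.15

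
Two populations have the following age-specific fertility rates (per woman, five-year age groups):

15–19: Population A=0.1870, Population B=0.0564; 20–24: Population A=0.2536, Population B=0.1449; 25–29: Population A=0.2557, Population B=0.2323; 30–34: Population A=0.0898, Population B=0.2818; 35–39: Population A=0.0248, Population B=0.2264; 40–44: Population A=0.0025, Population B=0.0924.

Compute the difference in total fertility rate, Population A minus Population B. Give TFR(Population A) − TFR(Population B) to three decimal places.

-1.104

Population A:
  Sum of ASFRs = 0.1870 + 0.2536 + 0.2557 + 0.0898 + 0.0248 + 0.0025 = 0.8134
  TFR = 5 × 0.8134 = 4.067
Population B:
  Sum of ASFRs = 0.0564 + 0.1449 + 0.2323 + 0.2818 + 0.2264 + 0.0924 = 1.0342
  TFR = 5 × 1.0342 = 5.171
Difference = 4.067 − 5.171 = -1.104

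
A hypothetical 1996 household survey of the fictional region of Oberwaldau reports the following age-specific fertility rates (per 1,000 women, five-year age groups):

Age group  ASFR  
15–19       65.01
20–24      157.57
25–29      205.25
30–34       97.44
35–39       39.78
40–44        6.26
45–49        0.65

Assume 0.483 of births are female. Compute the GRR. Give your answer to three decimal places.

1.381

Proportion female at birth = 0.483.
Sum of ASFRs = 65.01 + 157.57 + 205.25 + 97.44 + 39.78 + 6.26 + 0.65 = 571.96
TFR = 5 × 571.96 / 1000 = 2.8598
GRR = 0.483 × 2.8598 = 1.38128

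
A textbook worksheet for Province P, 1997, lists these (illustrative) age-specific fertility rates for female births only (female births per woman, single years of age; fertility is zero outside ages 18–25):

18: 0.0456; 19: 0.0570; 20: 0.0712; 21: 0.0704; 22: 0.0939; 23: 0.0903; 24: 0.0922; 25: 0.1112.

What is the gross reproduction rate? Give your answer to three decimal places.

0.632

Sum of female ASFRs = 0.0456 + 0.0570 + 0.0712 + 0.0704 + 0.0939 + 0.0903 + 0.0922 + 0.1112 = 0.6318
GRR = 0.6318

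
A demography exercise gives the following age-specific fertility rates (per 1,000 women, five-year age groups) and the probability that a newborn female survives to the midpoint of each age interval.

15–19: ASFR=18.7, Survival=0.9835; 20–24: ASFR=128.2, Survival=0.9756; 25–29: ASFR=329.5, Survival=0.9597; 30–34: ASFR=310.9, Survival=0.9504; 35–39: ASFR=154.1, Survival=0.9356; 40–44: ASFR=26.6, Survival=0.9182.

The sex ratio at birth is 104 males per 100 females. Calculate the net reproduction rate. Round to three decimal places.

Proportion female at birth = 100 / (100 + 104) = 0.49020.
Weighting each age-specific rate by interval width and survival:
  15–19: 5 × 18.7/1000 × 0.9835 = 0.09196
  20–24: 5 × 128.2/1000 × 0.9756 = 0.62536
  25–29: 5 × 329.5/1000 × 0.9597 = 1.58111
  30–34: 5 × 310.9/1000 × 0.9504 = 1.47740
  35–39: 5 × 154.1/1000 × 0.9356 = 0.72088
  40–44: 5 × 26.6/1000 × 0.9182 = 0.12212
Sum = 4.61883
NRR = 0.49020 × 4.61883 = 2.26415
With NRR above 1 the population is above replacement fertility.

2.264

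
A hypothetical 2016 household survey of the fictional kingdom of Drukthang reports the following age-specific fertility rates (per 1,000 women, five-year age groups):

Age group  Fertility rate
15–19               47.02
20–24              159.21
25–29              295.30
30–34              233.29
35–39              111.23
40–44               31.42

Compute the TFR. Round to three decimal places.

4.387

Sum of ASFRs = 47.02 + 159.21 + 295.30 + 233.29 + 111.23 + 31.42 = 877.47
TFR = 5 × 877.47 / 1000 = 4.38735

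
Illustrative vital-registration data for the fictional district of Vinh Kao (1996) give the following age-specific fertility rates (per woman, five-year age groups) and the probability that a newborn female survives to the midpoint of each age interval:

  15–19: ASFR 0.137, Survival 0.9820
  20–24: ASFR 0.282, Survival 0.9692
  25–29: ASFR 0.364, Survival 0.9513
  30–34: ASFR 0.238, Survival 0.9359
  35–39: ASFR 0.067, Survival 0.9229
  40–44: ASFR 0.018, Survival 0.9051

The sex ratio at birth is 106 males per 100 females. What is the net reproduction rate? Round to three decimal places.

2.561

Proportion female at birth = 100 / (100 + 106) = 0.48544.
Per-age-group product (5 × ASFR × survival probability):
  15–19: 5 × 0.137 × 0.9820 = 0.67267
  20–24: 5 × 0.282 × 0.9692 = 1.36657
  25–29: 5 × 0.364 × 0.9513 = 1.73137
  30–34: 5 × 0.238 × 0.9359 = 1.11372
  35–39: 5 × 0.067 × 0.9229 = 0.30917
  40–44: 5 × 0.018 × 0.9051 = 0.08146
Sum = 5.27496
NRR = 0.48544 × 5.27496 = 2.56068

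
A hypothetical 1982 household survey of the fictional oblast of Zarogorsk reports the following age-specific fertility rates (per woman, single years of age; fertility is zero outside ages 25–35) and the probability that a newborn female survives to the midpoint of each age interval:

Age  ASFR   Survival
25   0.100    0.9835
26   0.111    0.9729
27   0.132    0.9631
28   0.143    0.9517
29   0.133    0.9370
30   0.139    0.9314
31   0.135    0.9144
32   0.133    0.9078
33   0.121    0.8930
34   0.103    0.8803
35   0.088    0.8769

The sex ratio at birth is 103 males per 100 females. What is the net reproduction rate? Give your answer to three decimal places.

0.613

Proportion female at birth = 100 / (100 + 103) = 0.49261.
Per-age-group product (1 × ASFR × survival probability):
  25: 1 × 0.100 × 0.9835 = 0.09835
  26: 1 × 0.111 × 0.9729 = 0.10799
  27: 1 × 0.132 × 0.9631 = 0.12713
  28: 1 × 0.143 × 0.9517 = 0.13609
  29: 1 × 0.133 × 0.9370 = 0.12462
  30: 1 × 0.139 × 0.9314 = 0.12946
  31: 1 × 0.135 × 0.9144 = 0.12344
  32: 1 × 0.133 × 0.9078 = 0.12074
  33: 1 × 0.121 × 0.8930 = 0.10805
  34: 1 × 0.103 × 0.8803 = 0.09067
  35: 1 × 0.088 × 0.8769 = 0.07717
Sum = 1.24371
NRR = 0.49261 × 1.24371 = 0.61266
With NRR below 1 the population is below replacement fertility.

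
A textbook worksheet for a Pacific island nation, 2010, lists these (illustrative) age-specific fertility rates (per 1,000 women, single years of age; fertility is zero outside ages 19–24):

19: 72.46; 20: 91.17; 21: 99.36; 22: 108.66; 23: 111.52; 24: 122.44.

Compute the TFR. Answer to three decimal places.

Sum of ASFRs = 72.46 + 91.17 + 99.36 + 108.66 + 111.52 + 122.44 = 605.61
TFR = 605.61 / 1000 = 0.60561

0.606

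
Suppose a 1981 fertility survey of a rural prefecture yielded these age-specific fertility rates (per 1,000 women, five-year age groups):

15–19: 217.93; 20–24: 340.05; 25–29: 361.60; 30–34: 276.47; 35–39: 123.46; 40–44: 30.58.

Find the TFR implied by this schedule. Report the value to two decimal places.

6.75

Sum of ASFRs = 217.93 + 340.05 + 361.60 + 276.47 + 123.46 + 30.58 = 1350.09
TFR = 5 × 1350.09 / 1000 = 6.75045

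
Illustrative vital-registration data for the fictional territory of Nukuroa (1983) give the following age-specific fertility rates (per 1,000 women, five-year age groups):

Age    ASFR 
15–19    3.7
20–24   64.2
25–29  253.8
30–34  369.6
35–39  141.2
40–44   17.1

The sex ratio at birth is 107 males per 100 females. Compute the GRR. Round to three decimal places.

2.052

Proportion female at birth = 100 / (100 + 107) = 0.48309.
Sum of ASFRs = 3.7 + 64.2 + 253.8 + 369.6 + 141.2 + 17.1 = 849.6
TFR = 5 × 849.6 / 1000 = 4.248
GRR = 0.48309 × 4.248 = 2.05217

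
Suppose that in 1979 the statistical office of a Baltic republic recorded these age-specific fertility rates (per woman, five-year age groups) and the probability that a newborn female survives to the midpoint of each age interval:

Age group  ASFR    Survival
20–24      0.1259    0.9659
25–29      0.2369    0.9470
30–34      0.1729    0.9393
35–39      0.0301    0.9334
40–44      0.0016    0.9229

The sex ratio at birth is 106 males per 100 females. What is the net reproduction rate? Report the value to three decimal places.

1.306

Proportion female at birth = 100 / (100 + 106) = 0.48544.
Survival-weighted fertility by age (5·fₓ·Sₓ):
  20–24: 5 × 0.1259 × 0.9659 = 0.60803
  25–29: 5 × 0.2369 × 0.9470 = 1.12172
  30–34: 5 × 0.1729 × 0.9393 = 0.81202
  35–39: 5 × 0.0301 × 0.9334 = 0.14048
  40–44: 5 × 0.0016 × 0.9229 = 0.00738
Sum = 2.68963
NRR = 0.48544 × 2.68963 = 1.30565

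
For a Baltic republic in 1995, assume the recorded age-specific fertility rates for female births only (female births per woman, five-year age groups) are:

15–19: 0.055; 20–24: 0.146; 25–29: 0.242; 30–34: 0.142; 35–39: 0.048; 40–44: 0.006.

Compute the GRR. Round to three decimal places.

Sum of female ASFRs = 0.055 + 0.146 + 0.242 + 0.142 + 0.048 + 0.006 = 0.639
GRR = 5 × 0.639 = 3.195

3.195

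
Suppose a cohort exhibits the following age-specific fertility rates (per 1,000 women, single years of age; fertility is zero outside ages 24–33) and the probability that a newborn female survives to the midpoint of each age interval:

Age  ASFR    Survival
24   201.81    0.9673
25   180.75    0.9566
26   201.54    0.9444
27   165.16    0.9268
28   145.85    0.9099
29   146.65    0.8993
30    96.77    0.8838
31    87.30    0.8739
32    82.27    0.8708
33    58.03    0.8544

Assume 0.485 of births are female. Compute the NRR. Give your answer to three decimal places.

0.611

Proportion female at birth = 0.485.
Per-age-group product (1 × ASFR × survival probability):
  24: 1 × 201.81/1000 × 0.9673 = 0.19521
  25: 1 × 180.75/1000 × 0.9566 = 0.17291
  26: 1 × 201.54/1000 × 0.9444 = 0.19033
  27: 1 × 165.16/1000 × 0.9268 = 0.15307
  28: 1 × 145.85/1000 × 0.9099 = 0.13271
  29: 1 × 146.65/1000 × 0.8993 = 0.13188
  30: 1 × 96.77/1000 × 0.8838 = 0.08553
  31: 1 × 87.30/1000 × 0.8739 = 0.07629
  32: 1 × 82.27/1000 × 0.8708 = 0.07164
  33: 1 × 58.03/1000 × 0.8544 = 0.04958
Sum = 1.25915
NRR = 0.485 × 1.25915 = 0.61069
An NRR under 1 implies long-run decline under these rates.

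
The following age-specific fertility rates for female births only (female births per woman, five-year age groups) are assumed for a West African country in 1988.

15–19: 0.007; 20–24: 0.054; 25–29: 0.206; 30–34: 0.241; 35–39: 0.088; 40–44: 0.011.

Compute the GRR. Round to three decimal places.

Sum of female ASFRs = 0.007 + 0.054 + 0.206 + 0.241 + 0.088 + 0.011 = 0.607
GRR = 5 × 0.607 = 3.035

3.035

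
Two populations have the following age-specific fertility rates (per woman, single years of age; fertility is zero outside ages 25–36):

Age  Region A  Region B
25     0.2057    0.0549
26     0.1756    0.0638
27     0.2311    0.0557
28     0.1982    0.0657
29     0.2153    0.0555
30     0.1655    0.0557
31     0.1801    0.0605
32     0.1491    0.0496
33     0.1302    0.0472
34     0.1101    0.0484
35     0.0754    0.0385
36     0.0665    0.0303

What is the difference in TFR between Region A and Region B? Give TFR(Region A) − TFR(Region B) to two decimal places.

1.28

Region A:
  Sum of ASFRs = 0.2057 + 0.1756 + 0.2311 + 0.1982 + 0.2153 + 0.1655 + 0.1801 + 0.1491 + 0.1302 + 0.1101 + 0.0754 + 0.0665 = 1.9028
  TFR = 1.9028
Region B:
  Sum of ASFRs = 0.0549 + 0.0638 + 0.0557 + 0.0657 + 0.0555 + 0.0557 + 0.0605 + 0.0496 + 0.0472 + 0.0484 + 0.0385 + 0.0303 = 0.6258
  TFR = 0.6258
Difference = 1.9028 − 0.6258 = 1.277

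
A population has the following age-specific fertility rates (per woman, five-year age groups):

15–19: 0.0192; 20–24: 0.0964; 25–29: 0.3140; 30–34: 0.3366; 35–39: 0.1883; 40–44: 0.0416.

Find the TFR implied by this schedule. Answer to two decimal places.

4.98

Sum of ASFRs = 0.0192 + 0.0964 + 0.3140 + 0.3366 + 0.1883 + 0.0416 = 0.9961
TFR = 5 × 0.9961 = 4.9805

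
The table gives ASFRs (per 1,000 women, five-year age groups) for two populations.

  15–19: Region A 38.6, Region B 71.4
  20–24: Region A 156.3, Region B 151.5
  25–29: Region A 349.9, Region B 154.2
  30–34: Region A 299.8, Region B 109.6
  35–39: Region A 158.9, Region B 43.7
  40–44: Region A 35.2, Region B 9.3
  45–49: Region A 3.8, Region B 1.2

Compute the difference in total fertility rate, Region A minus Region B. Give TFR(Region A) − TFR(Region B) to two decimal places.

2.51

Region A:
  Sum of ASFRs = 38.6 + 156.3 + 349.9 + 299.8 + 158.9 + 35.2 + 3.8 = 1042.5
  TFR = 5 × 1042.5 / 1000 = 5.2125
Region B:
  Sum of ASFRs = 71.4 + 151.5 + 154.2 + 109.6 + 43.7 + 9.3 + 1.2 = 540.9
  TFR = 5 × 540.9 / 1000 = 2.7045
Difference = 5.2125 − 2.7045 = 2.508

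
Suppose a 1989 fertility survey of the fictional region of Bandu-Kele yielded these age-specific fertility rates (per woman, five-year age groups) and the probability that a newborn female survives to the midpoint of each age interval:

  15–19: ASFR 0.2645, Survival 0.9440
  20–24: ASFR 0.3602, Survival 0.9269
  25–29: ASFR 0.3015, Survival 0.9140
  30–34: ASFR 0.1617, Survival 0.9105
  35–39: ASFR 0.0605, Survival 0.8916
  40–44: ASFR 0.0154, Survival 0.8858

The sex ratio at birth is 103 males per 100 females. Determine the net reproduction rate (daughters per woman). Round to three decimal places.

Proportion female at birth = 100 / (100 + 103) = 0.49261.
Survival-weighted fertility by age (5·fₓ·Sₓ):
  15–19: 5 × 0.2645 × 0.9440 = 1.24844
  20–24: 5 × 0.3602 × 0.9269 = 1.66935
  25–29: 5 × 0.3015 × 0.9140 = 1.37786
  30–34: 5 × 0.1617 × 0.9105 = 0.73614
  35–39: 5 × 0.0605 × 0.8916 = 0.26971
  40–44: 5 × 0.0154 × 0.8858 = 0.06821
Sum = 5.36971
NRR = 0.49261 × 5.36971 = 2.64517
With NRR above 1 the population is above replacement fertility.

2.645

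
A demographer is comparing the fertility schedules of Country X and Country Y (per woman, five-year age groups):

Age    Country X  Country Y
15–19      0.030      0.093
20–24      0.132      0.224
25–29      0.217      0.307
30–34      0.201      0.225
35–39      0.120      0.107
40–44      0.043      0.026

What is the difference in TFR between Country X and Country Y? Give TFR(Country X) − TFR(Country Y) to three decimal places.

-1.195

Country X:
  Sum of ASFRs = 0.030 + 0.132 + 0.217 + 0.201 + 0.120 + 0.043 = 0.743
  TFR = 5 × 0.743 = 3.715
Country Y:
  Sum of ASFRs = 0.093 + 0.224 + 0.307 + 0.225 + 0.107 + 0.026 = 0.982
  TFR = 5 × 0.982 = 4.91
Difference = 3.715 − 4.91 = -1.195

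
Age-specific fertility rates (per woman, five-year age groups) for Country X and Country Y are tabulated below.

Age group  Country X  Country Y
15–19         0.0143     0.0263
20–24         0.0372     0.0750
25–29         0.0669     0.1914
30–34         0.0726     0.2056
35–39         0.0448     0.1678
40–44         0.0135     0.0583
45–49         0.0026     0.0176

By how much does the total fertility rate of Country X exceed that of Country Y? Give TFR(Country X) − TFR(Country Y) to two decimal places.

-2.45

Country X:
  Sum of ASFRs = 0.0143 + 0.0372 + 0.0669 + 0.0726 + 0.0448 + 0.0135 + 0.0026 = 0.2519
  TFR = 5 × 0.2519 = 1.2595
Country Y:
  Sum of ASFRs = 0.0263 + 0.0750 + 0.1914 + 0.2056 + 0.1678 + 0.0583 + 0.0176 = 0.7420
  TFR = 5 × 0.7420 = 3.71
Difference = 1.2595 − 3.71 = -2.4505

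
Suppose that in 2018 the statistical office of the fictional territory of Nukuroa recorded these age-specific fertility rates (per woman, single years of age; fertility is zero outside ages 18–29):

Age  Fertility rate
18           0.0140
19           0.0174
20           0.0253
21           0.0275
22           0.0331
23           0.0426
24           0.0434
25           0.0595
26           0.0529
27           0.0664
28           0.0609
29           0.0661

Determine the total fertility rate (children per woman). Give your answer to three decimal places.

Sum of ASFRs = 0.0140 + 0.0174 + 0.0253 + 0.0275 + 0.0331 + 0.0426 + 0.0434 + 0.0595 + 0.0529 + 0.0664 + 0.0609 + 0.0661 = 0.5091
TFR = 0.5091

0.509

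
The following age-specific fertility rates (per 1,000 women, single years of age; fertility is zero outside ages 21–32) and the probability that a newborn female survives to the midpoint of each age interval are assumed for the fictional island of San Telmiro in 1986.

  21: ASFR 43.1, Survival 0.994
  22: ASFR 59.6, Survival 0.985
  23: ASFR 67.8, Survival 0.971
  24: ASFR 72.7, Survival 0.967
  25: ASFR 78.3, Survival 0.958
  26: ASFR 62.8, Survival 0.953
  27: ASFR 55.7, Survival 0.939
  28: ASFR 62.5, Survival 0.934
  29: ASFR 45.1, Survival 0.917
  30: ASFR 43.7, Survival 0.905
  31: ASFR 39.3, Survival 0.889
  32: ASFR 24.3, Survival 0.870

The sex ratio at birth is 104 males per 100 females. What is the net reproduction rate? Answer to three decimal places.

0.304

Proportion female at birth = 100 / (100 + 104) = 0.49020.
Each age group contributes 1 × ASFR × survival:
  21: 1 × 43.1/1000 × 0.994 = 0.04284
  22: 1 × 59.6/1000 × 0.985 = 0.05871
  23: 1 × 67.8/1000 × 0.971 = 0.06583
  24: 1 × 72.7/1000 × 0.967 = 0.07030
  25: 1 × 78.3/1000 × 0.958 = 0.07501
  26: 1 × 62.8/1000 × 0.953 = 0.05985
  27: 1 × 55.7/1000 × 0.939 = 0.05230
  28: 1 × 62.5/1000 × 0.934 = 0.05838
  29: 1 × 45.1/1000 × 0.917 = 0.04136
  30: 1 × 43.7/1000 × 0.905 = 0.03955
  31: 1 × 39.3/1000 × 0.889 = 0.03494
  32: 1 × 24.3/1000 × 0.870 = 0.02114
Sum = 0.62021
NRR = 0.49020 × 0.62021 = 0.30403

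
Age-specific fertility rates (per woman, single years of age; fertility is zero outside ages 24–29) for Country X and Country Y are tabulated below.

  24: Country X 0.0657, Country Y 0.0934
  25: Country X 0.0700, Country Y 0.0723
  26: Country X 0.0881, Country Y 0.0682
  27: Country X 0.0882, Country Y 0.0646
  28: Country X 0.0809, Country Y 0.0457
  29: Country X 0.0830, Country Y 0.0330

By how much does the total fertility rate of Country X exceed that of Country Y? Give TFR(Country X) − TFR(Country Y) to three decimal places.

Country X:
  Sum of ASFRs = 0.0657 + 0.0700 + 0.0881 + 0.0882 + 0.0809 + 0.0830 = 0.4759
  TFR = 0.4759
Country Y:
  Sum of ASFRs = 0.0934 + 0.0723 + 0.0682 + 0.0646 + 0.0457 + 0.0330 = 0.3772
  TFR = 0.3772
Difference = 0.4759 − 0.3772 = 0.0987

0.099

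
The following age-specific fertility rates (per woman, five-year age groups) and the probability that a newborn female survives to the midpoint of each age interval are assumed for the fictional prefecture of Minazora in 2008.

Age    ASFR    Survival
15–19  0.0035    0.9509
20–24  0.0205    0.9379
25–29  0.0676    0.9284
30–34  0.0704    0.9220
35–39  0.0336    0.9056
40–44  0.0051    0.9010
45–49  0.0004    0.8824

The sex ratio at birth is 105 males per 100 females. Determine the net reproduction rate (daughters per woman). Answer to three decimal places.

0.453

Proportion female at birth = 100 / (100 + 105) = 0.48780.
Per-age-group product (5 × ASFR × survival probability):
  15–19: 5 × 0.0035 × 0.9509 = 0.01664
  20–24: 5 × 0.0205 × 0.9379 = 0.09613
  25–29: 5 × 0.0676 × 0.9284 = 0.31380
  30–34: 5 × 0.0704 × 0.9220 = 0.32454
  35–39: 5 × 0.0336 × 0.9056 = 0.15214
  40–44: 5 × 0.0051 × 0.9010 = 0.02298
  45–49: 5 × 0.0004 × 0.8824 = 0.00176
Sum = 0.92799
NRR = 0.48780 × 0.92799 = 0.45267
An NRR under 1 implies long-run decline under these rates.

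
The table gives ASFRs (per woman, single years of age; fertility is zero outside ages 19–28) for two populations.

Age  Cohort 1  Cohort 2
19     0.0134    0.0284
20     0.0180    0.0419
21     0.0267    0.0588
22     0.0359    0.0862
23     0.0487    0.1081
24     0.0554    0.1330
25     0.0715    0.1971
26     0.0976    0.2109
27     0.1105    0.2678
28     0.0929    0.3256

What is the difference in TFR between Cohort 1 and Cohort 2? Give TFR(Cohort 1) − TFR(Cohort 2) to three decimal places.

-0.887

Cohort 1:
  Sum of ASFRs = 0.0134 + 0.0180 + 0.0267 + 0.0359 + 0.0487 + 0.0554 + 0.0715 + 0.0976 + 0.1105 + 0.0929 = 0.5706
  TFR = 0.5706
Cohort 2:
  Sum of ASFRs = 0.0284 + 0.0419 + 0.0588 + 0.0862 + 0.1081 + 0.1330 + 0.1971 + 0.2109 + 0.2678 + 0.3256 = 1.4578
  TFR = 1.4578
Difference = 0.5706 − 1.4578 = -0.8872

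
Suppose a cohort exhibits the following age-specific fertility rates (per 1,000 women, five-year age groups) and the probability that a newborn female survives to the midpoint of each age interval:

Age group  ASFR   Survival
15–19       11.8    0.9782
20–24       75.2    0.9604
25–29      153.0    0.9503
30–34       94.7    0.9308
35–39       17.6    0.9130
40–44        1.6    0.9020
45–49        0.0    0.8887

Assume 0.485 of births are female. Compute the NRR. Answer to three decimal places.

Proportion female at birth = 0.485.
Per-age-group product (5 × ASFR × survival probability):
  15–19: 5 × 11.8/1000 × 0.9782 = 0.05771
  20–24: 5 × 75.2/1000 × 0.9604 = 0.36111
  25–29: 5 × 153.0/1000 × 0.9503 = 0.72698
  30–34: 5 × 94.7/1000 × 0.9308 = 0.44073
  35–39: 5 × 17.6/1000 × 0.9130 = 0.08034
  40–44: 5 × 1.6/1000 × 0.9020 = 0.00722
  45–49: 5 × 0.0/1000 × 0.8887 = 0.00000
Sum = 1.67409
NRR = 0.485 × 1.67409 = 0.81193
With NRR below 1 the population is below replacement fertility.

0.812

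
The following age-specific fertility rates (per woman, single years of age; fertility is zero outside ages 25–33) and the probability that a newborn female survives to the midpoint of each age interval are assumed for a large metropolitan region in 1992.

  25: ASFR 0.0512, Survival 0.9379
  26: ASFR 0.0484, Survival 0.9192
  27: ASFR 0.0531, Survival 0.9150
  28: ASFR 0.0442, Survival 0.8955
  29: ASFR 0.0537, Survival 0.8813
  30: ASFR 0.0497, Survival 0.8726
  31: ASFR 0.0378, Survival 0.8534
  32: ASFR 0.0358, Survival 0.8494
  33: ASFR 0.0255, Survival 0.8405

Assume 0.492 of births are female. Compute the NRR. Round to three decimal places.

0.175

Proportion female at birth = 0.492.
Weighting each age-specific rate by interval width and survival:
  25: 1 × 0.0512 × 0.9379 = 0.04802
  26: 1 × 0.0484 × 0.9192 = 0.04449
  27: 1 × 0.0531 × 0.9150 = 0.04859
  28: 1 × 0.0442 × 0.8955 = 0.03958
  29: 1 × 0.0537 × 0.8813 = 0.04733
  30: 1 × 0.0497 × 0.8726 = 0.04337
  31: 1 × 0.0378 × 0.8534 = 0.03226
  32: 1 × 0.0358 × 0.8494 = 0.03041
  33: 1 × 0.0255 × 0.8405 = 0.02143
Sum = 0.35548
NRR = 0.492 × 0.35548 = 0.17490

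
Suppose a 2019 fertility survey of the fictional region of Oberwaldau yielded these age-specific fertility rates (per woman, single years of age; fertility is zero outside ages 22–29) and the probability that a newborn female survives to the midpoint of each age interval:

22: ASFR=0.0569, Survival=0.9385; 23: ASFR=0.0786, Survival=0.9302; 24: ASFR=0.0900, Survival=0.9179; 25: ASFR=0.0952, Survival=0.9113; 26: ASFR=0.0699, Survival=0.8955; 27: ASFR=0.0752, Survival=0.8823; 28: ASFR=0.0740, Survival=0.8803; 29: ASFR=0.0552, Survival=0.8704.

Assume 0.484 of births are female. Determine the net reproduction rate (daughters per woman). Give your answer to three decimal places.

Proportion female at birth = 0.484.
Survival-weighted fertility by age (1·fₓ·Sₓ):
  22: 1 × 0.0569 × 0.9385 = 0.05340
  23: 1 × 0.0786 × 0.9302 = 0.07311
  24: 1 × 0.0900 × 0.9179 = 0.08261
  25: 1 × 0.0952 × 0.9113 = 0.08676
  26: 1 × 0.0699 × 0.8955 = 0.06260
  27: 1 × 0.0752 × 0.8823 = 0.06635
  28: 1 × 0.0740 × 0.8803 = 0.06514
  29: 1 × 0.0552 × 0.8704 = 0.04805
Sum = 0.53802
NRR = 0.484 × 0.53802 = 0.26040

0.260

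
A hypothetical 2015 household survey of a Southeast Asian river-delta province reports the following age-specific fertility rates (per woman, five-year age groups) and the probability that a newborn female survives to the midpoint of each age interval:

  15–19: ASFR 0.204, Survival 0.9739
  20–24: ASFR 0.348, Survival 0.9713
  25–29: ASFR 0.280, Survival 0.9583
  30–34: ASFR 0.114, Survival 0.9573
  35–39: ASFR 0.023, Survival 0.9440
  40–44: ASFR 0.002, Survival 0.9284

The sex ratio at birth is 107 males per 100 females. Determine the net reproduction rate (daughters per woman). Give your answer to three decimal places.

Proportion female at birth = 100 / (100 + 107) = 0.48309.
Each age group contributes 5 × ASFR × survival:
  15–19: 5 × 0.204 × 0.9739 = 0.99338
  20–24: 5 × 0.348 × 0.9713 = 1.69006
  25–29: 5 × 0.280 × 0.9583 = 1.34162
  30–34: 5 × 0.114 × 0.9573 = 0.54566
  35–39: 5 × 0.023 × 0.9440 = 0.10856
  40–44: 5 × 0.002 × 0.9284 = 0.00928
Sum = 4.68856
NRR = 0.48309 × 4.68856 = 2.26500

2.265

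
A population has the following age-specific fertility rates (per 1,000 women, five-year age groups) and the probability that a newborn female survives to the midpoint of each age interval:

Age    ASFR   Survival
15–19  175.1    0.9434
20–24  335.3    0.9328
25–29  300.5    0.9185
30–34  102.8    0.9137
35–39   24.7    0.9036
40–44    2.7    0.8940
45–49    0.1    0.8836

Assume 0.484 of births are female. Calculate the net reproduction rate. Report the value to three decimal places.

2.112

Proportion female at birth = 0.484.
Survival-weighted fertility by age (5·fₓ·Sₓ):
  15–19: 5 × 175.1/1000 × 0.9434 = 0.82595
  20–24: 5 × 335.3/1000 × 0.9328 = 1.56384
  25–29: 5 × 300.5/1000 × 0.9185 = 1.38005
  30–34: 5 × 102.8/1000 × 0.9137 = 0.46964
  35–39: 5 × 24.7/1000 × 0.9036 = 0.11159
  40–44: 5 × 2.7/1000 × 0.8940 = 0.01207
  45–49: 5 × 0.1/1000 × 0.8836 = 0.00044
Sum = 4.36358
NRR = 0.484 × 4.36358 = 2.11197
NRR > 1, so each generation more than replaces itself.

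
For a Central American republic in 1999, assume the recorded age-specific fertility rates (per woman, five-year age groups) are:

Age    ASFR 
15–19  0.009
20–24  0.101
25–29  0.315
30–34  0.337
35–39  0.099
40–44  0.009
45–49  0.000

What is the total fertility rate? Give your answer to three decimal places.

4.350

Sum of ASFRs = 0.009 + 0.101 + 0.315 + 0.337 + 0.099 + 0.009 + 0.000 = 0.870
TFR = 5 × 0.870 = 4.35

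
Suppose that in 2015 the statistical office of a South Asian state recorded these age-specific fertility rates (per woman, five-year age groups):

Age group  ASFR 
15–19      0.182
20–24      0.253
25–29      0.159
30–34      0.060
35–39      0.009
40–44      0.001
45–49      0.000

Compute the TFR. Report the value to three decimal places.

3.320

Sum of ASFRs = 0.182 + 0.253 + 0.159 + 0.060 + 0.009 + 0.001 + 0.000 = 0.664
TFR = 5 × 0.664 = 3.32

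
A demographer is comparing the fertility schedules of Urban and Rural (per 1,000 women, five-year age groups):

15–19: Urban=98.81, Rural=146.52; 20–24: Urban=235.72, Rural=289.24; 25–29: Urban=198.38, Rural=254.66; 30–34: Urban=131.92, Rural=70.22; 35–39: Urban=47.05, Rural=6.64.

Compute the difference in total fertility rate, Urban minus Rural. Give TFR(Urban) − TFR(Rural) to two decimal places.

Urban:
  Sum of ASFRs = 98.81 + 235.72 + 198.38 + 131.92 + 47.05 = 711.88
  TFR = 5 × 711.88 / 1000 = 3.5594
Rural:
  Sum of ASFRs = 146.52 + 289.24 + 254.66 + 70.22 + 6.64 = 767.28
  TFR = 5 × 767.28 / 1000 = 3.8364
Difference = 3.5594 − 3.8364 = -0.277

-0.28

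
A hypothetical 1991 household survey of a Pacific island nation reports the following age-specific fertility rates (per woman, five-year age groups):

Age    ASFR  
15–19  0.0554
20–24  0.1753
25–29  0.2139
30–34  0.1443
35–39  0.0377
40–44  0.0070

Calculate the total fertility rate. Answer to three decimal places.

Sum of ASFRs = 0.0554 + 0.1753 + 0.2139 + 0.1443 + 0.0377 + 0.0070 = 0.6336
TFR = 5 × 0.6336 = 3.168

3.168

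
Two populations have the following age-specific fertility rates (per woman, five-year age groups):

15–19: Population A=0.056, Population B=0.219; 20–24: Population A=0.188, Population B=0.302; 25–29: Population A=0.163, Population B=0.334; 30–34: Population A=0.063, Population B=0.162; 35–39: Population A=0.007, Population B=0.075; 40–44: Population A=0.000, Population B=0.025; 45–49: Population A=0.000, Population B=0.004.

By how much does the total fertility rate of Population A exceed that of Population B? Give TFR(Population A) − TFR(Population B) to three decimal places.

-3.220

Population A:
  Sum of ASFRs = 0.056 + 0.188 + 0.163 + 0.063 + 0.007 + 0.000 + 0.000 = 0.477
  TFR = 5 × 0.477 = 2.385
Population B:
  Sum of ASFRs = 0.219 + 0.302 + 0.334 + 0.162 + 0.075 + 0.025 + 0.004 = 1.121
  TFR = 5 × 1.121 = 5.605
Difference = 2.385 − 5.605 = -3.22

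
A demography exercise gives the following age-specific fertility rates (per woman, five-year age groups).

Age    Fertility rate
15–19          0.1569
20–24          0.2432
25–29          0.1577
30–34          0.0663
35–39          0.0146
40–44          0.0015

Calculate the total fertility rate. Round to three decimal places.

Sum of ASFRs = 0.1569 + 0.2432 + 0.1577 + 0.0663 + 0.0146 + 0.0015 = 0.6402
TFR = 5 × 0.6402 = 3.201

3.201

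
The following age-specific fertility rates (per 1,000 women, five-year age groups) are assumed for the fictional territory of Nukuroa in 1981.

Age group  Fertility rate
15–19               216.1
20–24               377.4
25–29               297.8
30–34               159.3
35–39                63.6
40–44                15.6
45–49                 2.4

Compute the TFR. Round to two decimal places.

5.66

Sum of ASFRs = 216.1 + 377.4 + 297.8 + 159.3 + 63.6 + 15.6 + 2.4 = 1132.2
TFR = 5 × 1132.2 / 1000 = 5.661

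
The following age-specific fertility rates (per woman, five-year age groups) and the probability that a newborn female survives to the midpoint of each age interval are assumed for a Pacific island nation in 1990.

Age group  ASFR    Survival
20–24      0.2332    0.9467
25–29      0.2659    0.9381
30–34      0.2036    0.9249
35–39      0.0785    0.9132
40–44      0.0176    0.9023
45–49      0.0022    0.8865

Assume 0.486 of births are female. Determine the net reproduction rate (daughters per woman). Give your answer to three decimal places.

Proportion female at birth = 0.486.
Each age group contributes 5 × ASFR × survival:
  20–24: 5 × 0.2332 × 0.9467 = 1.10385
  25–29: 5 × 0.2659 × 0.9381 = 1.24720
  30–34: 5 × 0.2036 × 0.9249 = 0.94155
  35–39: 5 × 0.0785 × 0.9132 = 0.35843
  40–44: 5 × 0.0176 × 0.9023 = 0.07940
  45–49: 5 × 0.0022 × 0.8865 = 0.00975
Sum = 3.74018
NRR = 0.486 × 3.74018 = 1.81773
With NRR above 1 the population is above replacement fertility.

1.818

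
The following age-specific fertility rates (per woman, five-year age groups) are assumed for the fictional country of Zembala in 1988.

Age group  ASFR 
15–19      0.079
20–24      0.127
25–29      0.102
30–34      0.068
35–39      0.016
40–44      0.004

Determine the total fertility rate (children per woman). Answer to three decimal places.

1.980

Sum of ASFRs = 0.079 + 0.127 + 0.102 + 0.068 + 0.016 + 0.004 = 0.396
TFR = 5 × 0.396 = 1.98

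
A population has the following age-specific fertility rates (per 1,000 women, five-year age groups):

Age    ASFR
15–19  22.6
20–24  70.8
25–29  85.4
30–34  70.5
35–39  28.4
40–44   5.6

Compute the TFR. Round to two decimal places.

Sum of ASFRs = 22.6 + 70.8 + 85.4 + 70.5 + 28.4 + 5.6 = 283.3
TFR = 5 × 283.3 / 1000 = 1.4165

1.42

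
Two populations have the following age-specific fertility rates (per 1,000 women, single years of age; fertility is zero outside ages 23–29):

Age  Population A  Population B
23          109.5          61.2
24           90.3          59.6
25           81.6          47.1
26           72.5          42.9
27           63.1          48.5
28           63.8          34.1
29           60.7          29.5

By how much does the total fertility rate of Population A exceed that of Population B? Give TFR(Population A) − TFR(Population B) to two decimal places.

Population A:
  Sum of ASFRs = 109.5 + 90.3 + 81.6 + 72.5 + 63.1 + 63.8 + 60.7 = 541.5
  TFR = 541.5 / 1000 = 0.5415
Population B:
  Sum of ASFRs = 61.2 + 59.6 + 47.1 + 42.9 + 48.5 + 34.1 + 29.5 = 322.9
  TFR = 322.9 / 1000 = 0.3229
Difference = 0.5415 − 0.3229 = 0.2186

0.22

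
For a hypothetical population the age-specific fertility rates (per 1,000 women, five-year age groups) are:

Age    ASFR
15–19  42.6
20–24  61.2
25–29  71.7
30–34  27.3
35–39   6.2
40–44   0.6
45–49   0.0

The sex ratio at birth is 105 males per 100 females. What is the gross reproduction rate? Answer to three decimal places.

0.511

Proportion female at birth = 100 / (100 + 105) = 0.48780.
Sum of ASFRs = 42.6 + 61.2 + 71.7 + 27.3 + 6.2 + 0.6 + 0.0 = 209.6
TFR = 5 × 209.6 / 1000 = 1.048
GRR = 0.48780 × 1.048 = 0.51121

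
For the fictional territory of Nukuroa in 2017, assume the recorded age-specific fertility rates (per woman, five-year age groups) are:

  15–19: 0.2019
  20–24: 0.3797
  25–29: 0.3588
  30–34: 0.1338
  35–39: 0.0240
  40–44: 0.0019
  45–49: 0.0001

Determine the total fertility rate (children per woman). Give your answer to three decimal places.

5.501

Sum of ASFRs = 0.2019 + 0.3797 + 0.3588 + 0.1338 + 0.0240 + 0.0019 + 0.0001 = 1.1002
TFR = 5 × 1.1002 = 5.501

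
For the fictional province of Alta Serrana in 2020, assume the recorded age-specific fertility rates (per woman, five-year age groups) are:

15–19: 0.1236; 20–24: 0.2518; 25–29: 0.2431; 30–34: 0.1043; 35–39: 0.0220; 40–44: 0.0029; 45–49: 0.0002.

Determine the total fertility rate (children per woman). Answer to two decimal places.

3.74

Sum of ASFRs = 0.1236 + 0.2518 + 0.2431 + 0.1043 + 0.0220 + 0.0029 + 0.0002 = 0.7479
TFR = 5 × 0.7479 = 3.7395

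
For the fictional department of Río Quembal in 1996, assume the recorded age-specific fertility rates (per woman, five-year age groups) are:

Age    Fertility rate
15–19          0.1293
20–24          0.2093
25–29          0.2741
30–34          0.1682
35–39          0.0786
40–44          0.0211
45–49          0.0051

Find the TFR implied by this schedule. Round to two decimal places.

Sum of ASFRs = 0.1293 + 0.2093 + 0.2741 + 0.1682 + 0.0786 + 0.0211 + 0.0051 = 0.8857
TFR = 5 × 0.8857 = 4.4285

4.43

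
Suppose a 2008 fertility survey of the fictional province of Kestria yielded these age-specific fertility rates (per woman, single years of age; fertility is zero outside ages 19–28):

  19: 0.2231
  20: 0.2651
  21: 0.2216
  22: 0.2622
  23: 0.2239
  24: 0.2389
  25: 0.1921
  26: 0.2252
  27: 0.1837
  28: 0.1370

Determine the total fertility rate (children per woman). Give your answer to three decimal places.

Sum of ASFRs = 0.2231 + 0.2651 + 0.2216 + 0.2622 + 0.2239 + 0.2389 + 0.1921 + 0.2252 + 0.1837 + 0.1370 = 2.1728
TFR = 2.1728

2.173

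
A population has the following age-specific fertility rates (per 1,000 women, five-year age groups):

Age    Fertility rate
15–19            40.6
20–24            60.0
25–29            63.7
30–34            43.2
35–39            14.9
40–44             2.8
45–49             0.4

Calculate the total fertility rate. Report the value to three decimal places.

1.128

Sum of ASFRs = 40.6 + 60.0 + 63.7 + 43.2 + 14.9 + 2.8 + 0.4 = 225.6
TFR = 5 × 225.6 / 1000 = 1.128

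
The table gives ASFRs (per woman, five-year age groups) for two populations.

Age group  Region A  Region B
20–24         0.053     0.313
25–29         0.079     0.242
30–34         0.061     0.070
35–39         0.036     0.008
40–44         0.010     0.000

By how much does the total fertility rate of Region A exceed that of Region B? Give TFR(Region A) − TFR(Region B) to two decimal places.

-1.97

Region A:
  Sum of ASFRs = 0.053 + 0.079 + 0.061 + 0.036 + 0.010 = 0.239
  TFR = 5 × 0.239 = 1.195
Region B:
  Sum of ASFRs = 0.313 + 0.242 + 0.070 + 0.008 + 0.000 = 0.633
  TFR = 5 × 0.633 = 3.165
Difference = 1.195 − 3.165 = -1.97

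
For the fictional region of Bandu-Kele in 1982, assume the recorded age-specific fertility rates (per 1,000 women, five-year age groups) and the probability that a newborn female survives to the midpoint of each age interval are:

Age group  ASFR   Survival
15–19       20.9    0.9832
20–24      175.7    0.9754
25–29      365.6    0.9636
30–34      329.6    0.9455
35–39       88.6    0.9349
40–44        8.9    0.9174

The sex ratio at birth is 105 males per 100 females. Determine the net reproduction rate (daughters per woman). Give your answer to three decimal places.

2.309

Proportion female at birth = 100 / (100 + 105) = 0.48780.
Survival-weighted fertility by age (5·fₓ·Sₓ):
  15–19: 5 × 20.9/1000 × 0.9832 = 0.10274
  20–24: 5 × 175.7/1000 × 0.9754 = 0.85689
  25–29: 5 × 365.6/1000 × 0.9636 = 1.76146
  30–34: 5 × 329.6/1000 × 0.9455 = 1.55818
  35–39: 5 × 88.6/1000 × 0.9349 = 0.41416
  40–44: 5 × 8.9/1000 × 0.9174 = 0.04082
Sum = 4.73425
NRR = 0.48780 × 4.73425 = 2.30937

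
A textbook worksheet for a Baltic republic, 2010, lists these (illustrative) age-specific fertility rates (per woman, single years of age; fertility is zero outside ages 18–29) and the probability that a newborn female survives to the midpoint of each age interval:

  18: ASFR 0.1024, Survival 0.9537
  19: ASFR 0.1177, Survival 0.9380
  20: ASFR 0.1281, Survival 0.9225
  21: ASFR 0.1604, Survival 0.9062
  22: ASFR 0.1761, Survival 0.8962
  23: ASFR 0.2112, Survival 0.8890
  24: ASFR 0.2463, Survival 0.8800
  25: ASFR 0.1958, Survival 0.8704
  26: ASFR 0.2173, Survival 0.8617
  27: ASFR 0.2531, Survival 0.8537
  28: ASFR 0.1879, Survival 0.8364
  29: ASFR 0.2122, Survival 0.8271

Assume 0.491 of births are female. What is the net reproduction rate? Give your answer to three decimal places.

0.953

Proportion female at birth = 0.491.
Each age group contributes 1 × ASFR × survival:
  18: 1 × 0.1024 × 0.9537 = 0.09766
  19: 1 × 0.1177 × 0.9380 = 0.11040
  20: 1 × 0.1281 × 0.9225 = 0.11817
  21: 1 × 0.1604 × 0.9062 = 0.14535
  22: 1 × 0.1761 × 0.8962 = 0.15782
  23: 1 × 0.2112 × 0.8890 = 0.18776
  24: 1 × 0.2463 × 0.8800 = 0.21674
  25: 1 × 0.1958 × 0.8704 = 0.17042
  26: 1 × 0.2173 × 0.8617 = 0.18725
  27: 1 × 0.2531 × 0.8537 = 0.21607
  28: 1 × 0.1879 × 0.8364 = 0.15716
  29: 1 × 0.2122 × 0.8271 = 0.17551
Sum = 1.94031
NRR = 0.491 × 1.94031 = 0.95269
NRR < 1, so the cohort does not fully replace itself.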